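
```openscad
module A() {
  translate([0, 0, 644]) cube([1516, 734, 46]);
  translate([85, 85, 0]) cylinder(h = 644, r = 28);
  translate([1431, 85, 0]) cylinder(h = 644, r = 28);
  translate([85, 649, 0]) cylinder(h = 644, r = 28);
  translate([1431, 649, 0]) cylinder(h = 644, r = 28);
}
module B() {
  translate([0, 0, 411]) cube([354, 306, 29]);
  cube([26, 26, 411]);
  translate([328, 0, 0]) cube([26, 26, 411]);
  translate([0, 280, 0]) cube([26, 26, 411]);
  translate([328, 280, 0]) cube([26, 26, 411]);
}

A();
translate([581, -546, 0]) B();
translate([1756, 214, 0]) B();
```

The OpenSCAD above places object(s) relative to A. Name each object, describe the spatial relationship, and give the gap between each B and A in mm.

A is a table. B is a stool. Two stools sit around the table at the −y, +x sides. The gap between each stool and the table is 240 mm.

Each stool's nearest face is 240 mm from the table's bounding box.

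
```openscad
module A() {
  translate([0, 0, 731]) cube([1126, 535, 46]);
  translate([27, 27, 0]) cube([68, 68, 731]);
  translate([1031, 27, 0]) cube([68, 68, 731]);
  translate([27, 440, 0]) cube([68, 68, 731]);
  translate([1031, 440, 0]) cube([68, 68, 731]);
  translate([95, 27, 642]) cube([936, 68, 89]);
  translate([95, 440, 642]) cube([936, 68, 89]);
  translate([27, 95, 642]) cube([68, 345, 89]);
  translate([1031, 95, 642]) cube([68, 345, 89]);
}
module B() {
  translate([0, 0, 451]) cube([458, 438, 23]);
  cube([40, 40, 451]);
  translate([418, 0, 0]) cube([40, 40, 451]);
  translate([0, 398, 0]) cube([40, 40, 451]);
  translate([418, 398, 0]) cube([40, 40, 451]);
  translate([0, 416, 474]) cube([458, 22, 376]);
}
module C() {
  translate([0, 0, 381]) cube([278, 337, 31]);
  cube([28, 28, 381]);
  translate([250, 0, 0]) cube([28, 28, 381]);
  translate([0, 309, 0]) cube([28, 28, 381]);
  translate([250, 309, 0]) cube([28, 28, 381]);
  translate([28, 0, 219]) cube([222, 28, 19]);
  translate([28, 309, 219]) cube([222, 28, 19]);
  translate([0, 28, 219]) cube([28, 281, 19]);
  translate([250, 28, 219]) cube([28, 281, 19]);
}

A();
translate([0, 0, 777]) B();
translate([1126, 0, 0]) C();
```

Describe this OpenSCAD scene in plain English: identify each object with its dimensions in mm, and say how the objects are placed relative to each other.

A is a rectangular dining table. The top is 1126×535×46 mm with its upper surface at z = 777 mm. It stands on four 68×68 mm square legs, each inset 27 mm from the nearest pair of top edges, running from the floor to the underside of the top. Four apron rails, 68 mm thick and 89 mm tall, run between adjacent legs with their top edges flush with the underside of the top and their outer faces flush with the legs' outer faces.

B is a chair: 458×438 mm seat, 23 mm thick, top at z = 474 mm, on four 40 mm square corner legs flush with the seat edges. A 22 mm thick backrest slab spans the full seat width, extending 376 mm above the seat top, its back face flush with the seat's +y edge.

C is a four-legged stool. The seat is a 278×337×31 mm slab whose top surface is at z = 412 mm; four square legs, each 28×28 mm in cross-section, run from the floor (z = 0) to the underside of the seat, each flush with a corner of the seat. Four stretchers, 28 mm wide and 19 mm tall, connect adjacent legs with their undersides at z = 219 mm, each running between the inner faces of the legs it joins and aligned with the legs' outer faces on the other axis.

The chair is on top of the table. The stool is against the table's +x side, with their −y faces flush.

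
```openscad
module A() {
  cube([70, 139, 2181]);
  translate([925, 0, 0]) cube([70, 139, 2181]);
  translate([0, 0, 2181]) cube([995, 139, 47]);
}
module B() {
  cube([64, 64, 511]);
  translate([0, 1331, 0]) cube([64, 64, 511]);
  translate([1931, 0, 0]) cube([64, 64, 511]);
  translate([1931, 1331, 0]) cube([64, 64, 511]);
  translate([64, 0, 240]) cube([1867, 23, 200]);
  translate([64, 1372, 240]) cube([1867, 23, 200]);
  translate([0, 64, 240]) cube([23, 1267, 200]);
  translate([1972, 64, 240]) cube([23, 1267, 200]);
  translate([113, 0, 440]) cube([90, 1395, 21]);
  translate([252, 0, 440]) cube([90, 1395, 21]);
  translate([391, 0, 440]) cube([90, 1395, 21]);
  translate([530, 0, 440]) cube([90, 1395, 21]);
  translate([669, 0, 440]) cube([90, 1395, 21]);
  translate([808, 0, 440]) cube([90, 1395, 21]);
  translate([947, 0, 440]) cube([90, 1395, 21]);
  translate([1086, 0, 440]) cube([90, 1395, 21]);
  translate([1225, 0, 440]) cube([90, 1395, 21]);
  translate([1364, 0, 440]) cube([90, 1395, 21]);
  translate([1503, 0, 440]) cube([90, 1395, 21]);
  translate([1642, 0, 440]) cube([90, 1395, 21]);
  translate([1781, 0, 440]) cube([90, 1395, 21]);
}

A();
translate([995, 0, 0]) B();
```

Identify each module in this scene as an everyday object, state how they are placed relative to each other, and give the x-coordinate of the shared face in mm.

A is a door frame. B is a bed frame. The bed frame is against the door frame's +x side, with their −y faces flush. The x-coordinate of the shared face is 995 mm.

The door frame's +x face and the bed frame's −x face are both at x = 995 mm.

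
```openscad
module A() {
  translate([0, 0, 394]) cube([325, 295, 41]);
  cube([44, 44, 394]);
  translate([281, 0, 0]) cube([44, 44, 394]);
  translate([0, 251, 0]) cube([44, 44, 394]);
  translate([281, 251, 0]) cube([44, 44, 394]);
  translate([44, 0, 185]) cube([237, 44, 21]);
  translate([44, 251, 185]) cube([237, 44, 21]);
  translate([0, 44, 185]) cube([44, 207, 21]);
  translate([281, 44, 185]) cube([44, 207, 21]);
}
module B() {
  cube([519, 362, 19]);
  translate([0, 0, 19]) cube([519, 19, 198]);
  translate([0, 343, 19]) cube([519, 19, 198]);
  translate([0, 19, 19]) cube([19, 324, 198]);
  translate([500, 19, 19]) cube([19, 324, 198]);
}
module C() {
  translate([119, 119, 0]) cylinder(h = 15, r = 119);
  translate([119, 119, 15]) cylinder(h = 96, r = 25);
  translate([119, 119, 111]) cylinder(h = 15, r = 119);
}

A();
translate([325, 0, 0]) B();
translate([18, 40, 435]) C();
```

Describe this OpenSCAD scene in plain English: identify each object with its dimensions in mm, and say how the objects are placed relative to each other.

A is a simple wooden stool: a rectangular seat 325 mm (x) by 295 mm (y), 41 mm thick, top face at z = 435 mm, on four square legs, each 44×44 mm in cross-section. The legs rest on z = 0, each flush with a corner of the seat. Four stretchers, 44 mm wide and 21 mm tall, connect adjacent legs with their undersides at z = 185 mm, each running between the inner faces of the legs it joins and aligned with the legs' outer faces on the other axis.

B is an open-topped rectangular box: outside dimensions 519×362×217 mm, with a uniform wall and base thickness of 19 mm. The base is a full 519×362 slab on the floor; four walls sit on top of the base. The front and back walls (the −y and +y sides) span the full width; the two side walls fit between them.

C is a spool: two coaxial disc flanges of radius 119 mm and thickness 15 mm, joined by a core cylinder of radius 25 mm and height 96 mm. The lower flange rests on z = 0 and the three cylinders share a vertical axis.

The open box is against the stool's +x side, with their −y faces flush. The spool is on top of the stool.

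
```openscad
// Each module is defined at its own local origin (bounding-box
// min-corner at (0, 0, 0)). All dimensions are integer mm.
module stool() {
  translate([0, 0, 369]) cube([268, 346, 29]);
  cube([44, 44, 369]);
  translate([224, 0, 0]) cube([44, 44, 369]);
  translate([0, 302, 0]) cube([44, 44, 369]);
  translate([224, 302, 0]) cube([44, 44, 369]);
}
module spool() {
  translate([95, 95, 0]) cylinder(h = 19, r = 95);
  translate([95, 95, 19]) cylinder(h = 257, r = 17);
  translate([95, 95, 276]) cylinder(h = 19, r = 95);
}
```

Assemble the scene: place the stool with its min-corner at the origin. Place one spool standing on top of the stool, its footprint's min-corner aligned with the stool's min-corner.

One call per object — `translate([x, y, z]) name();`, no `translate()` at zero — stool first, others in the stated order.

stool();
translate([0, 0, 398]) spool();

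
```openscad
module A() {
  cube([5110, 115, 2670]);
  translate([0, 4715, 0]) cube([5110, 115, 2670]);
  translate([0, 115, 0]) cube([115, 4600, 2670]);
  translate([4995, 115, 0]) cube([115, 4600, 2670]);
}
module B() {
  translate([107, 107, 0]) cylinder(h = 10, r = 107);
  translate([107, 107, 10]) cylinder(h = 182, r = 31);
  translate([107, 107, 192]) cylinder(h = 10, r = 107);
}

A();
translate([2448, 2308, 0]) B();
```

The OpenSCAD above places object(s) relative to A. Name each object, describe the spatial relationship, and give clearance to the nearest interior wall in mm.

A is a house frame. B is a spool. The spool sits inside the house frame, centred. The clearance to the nearest interior wall is 2193 mm.

Clearances: x = 2333, y = 2193; minimum 2193 mm.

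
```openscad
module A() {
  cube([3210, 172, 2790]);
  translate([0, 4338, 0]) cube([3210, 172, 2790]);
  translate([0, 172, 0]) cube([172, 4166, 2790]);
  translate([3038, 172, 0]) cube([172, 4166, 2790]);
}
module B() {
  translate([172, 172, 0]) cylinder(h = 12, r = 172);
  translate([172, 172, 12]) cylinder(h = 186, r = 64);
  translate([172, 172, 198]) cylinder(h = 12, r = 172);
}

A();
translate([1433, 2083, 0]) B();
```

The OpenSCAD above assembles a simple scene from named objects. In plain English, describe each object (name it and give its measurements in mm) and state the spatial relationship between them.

A is the wall frame of a small rectangular building: four walls, each 2790 mm tall and 172 mm thick, enclosing a footprint 3210 mm (x) by 4510 mm (y) outside-to-outside, with no floor or roof. The front and back walls (the −y and +y sides) span the full width; the two side walls fit between them.

B is a spool: two coaxial disc flanges of radius 172 mm and thickness 12 mm, joined by a core cylinder of radius 64 mm and height 186 mm. The lower flange rests on z = 0 and the three cylinders share a vertical axis.

The spool sits inside the house frame, centred.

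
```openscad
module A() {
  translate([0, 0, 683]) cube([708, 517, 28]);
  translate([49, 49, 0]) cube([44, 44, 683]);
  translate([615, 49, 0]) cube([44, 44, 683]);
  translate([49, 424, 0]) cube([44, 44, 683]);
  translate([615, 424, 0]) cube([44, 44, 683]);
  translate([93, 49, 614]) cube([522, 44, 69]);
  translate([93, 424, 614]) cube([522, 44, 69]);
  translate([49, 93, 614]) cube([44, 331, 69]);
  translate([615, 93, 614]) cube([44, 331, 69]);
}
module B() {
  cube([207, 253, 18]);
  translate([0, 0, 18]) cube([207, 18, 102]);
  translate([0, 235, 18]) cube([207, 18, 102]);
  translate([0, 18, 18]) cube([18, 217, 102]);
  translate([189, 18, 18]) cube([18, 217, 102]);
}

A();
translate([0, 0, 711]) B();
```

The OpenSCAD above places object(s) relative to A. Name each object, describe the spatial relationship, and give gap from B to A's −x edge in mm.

A is a table. B is an open box. The open box is on top of the table. The gap from the open box to the table's −x edge is 0 mm.

The open box's min-x is at 0; the table's min-x is 0; gap = 0 mm.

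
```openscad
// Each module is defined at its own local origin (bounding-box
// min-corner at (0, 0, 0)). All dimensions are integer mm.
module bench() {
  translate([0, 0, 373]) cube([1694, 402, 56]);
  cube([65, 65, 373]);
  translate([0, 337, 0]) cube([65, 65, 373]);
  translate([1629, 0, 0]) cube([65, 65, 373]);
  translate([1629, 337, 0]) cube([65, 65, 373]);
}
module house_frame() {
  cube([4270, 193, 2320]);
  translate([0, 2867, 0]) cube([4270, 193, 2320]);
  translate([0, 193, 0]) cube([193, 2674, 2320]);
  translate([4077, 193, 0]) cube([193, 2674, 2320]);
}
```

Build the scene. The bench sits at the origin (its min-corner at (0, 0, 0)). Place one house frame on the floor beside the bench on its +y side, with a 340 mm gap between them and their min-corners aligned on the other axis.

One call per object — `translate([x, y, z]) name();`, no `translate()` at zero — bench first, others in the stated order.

bench();
translate([0, 742, 0]) house_frame();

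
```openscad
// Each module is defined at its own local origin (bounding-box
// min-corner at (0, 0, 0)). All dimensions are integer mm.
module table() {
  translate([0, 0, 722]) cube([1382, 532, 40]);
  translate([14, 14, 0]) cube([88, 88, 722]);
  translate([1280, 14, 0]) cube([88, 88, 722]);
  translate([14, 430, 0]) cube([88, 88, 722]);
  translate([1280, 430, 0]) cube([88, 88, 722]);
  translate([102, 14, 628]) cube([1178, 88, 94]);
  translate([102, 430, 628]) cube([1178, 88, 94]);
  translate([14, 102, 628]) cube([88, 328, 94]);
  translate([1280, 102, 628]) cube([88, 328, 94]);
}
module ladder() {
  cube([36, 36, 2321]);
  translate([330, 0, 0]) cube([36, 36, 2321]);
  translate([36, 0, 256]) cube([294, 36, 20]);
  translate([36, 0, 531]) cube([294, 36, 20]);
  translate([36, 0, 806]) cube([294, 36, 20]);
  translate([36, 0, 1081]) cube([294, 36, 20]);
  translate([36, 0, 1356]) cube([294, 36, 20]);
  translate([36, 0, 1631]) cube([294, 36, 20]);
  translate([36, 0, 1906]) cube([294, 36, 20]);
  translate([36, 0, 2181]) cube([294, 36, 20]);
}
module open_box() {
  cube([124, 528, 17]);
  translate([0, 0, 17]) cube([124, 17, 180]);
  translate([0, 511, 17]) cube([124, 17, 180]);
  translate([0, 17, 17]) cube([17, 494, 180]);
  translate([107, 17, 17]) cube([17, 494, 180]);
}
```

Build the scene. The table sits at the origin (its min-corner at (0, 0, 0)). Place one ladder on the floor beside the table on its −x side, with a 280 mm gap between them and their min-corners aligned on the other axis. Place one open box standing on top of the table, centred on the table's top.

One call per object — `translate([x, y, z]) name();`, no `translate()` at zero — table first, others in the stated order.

table();
translate([-646, 0, 0]) ladder();
translate([629, 2, 762]) open_box();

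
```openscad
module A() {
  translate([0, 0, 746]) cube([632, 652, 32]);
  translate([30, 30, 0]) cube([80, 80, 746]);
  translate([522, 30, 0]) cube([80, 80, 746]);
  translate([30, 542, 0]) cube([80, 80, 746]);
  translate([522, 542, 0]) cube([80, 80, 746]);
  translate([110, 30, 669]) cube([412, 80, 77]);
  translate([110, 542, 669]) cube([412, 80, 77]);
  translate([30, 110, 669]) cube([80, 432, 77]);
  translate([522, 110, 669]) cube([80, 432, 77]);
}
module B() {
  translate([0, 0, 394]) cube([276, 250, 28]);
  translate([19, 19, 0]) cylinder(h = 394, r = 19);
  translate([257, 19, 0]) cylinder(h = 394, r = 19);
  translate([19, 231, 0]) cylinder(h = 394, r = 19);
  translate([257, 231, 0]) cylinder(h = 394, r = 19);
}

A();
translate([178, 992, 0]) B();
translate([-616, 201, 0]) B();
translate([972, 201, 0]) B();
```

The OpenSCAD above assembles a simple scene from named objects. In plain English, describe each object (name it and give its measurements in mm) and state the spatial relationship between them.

A is a rectangular dining table. The top is 632×652×32 mm with its upper surface at z = 778 mm. It stands on four 80×80 mm square legs, each inset 30 mm from the nearest pair of top edges, running from the floor to the underside of the top. Four apron rails, 80 mm thick and 77 mm tall, run between adjacent legs with their top edges flush with the underside of the top and their outer faces flush with the legs' outer faces.

B is a four-legged stool. The seat is a 276×250×28 mm slab whose top surface is at z = 422 mm; four round legs, each 38 mm in diameter, run from the floor (z = 0) to the underside of the seat, each leg's axis is inset half a diameter from the nearest pair of seat edges (so the leg's bounding box is flush with the corner).

Three stools sit around the table at the +y, −x, +x sides.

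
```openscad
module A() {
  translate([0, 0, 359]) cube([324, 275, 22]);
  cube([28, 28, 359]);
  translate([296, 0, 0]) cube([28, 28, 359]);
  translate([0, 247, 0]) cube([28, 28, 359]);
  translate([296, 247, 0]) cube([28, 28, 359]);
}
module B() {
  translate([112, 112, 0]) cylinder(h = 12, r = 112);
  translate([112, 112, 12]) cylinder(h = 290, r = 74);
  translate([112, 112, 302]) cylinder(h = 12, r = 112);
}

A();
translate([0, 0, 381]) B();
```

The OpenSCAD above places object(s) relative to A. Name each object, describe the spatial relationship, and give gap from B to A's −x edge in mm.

A is a stool. B is a spool. The spool is on top of the stool. The gap from the spool to the stool's −x edge is 0 mm.

The spool's min-x is at 0; the stool's min-x is 0; gap = 0 mm.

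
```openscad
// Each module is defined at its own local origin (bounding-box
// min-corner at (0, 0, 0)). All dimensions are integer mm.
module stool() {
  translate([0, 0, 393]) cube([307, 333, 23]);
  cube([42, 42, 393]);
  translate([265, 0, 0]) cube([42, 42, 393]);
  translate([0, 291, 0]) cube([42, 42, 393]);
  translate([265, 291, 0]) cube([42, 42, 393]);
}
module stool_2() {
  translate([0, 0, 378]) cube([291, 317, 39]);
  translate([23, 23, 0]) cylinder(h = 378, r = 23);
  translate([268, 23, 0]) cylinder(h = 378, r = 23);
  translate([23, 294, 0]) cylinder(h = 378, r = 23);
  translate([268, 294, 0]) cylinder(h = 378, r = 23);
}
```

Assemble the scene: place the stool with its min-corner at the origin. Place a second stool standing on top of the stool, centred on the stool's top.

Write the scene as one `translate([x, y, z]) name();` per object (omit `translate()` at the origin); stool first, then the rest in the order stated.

stool();
translate([8, 8, 416]) stool_2();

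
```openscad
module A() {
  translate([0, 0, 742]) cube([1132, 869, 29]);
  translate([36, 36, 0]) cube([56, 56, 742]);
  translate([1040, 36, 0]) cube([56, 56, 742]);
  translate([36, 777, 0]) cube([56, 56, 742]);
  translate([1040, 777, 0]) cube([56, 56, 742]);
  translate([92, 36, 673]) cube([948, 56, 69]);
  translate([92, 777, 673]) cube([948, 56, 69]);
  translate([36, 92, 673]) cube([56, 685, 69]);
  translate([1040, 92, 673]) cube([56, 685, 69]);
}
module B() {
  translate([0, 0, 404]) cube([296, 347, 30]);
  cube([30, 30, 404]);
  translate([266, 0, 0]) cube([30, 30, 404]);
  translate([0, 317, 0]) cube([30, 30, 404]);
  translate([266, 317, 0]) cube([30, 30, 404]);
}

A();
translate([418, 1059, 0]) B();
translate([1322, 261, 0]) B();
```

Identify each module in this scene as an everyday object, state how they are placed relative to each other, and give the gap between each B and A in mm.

Each stool's nearest face is 190 mm from the table's bounding box.

A is a table. B is a stool. Two stools sit around the table at the +y, +x sides. The gap between each stool and the table is 190 mm.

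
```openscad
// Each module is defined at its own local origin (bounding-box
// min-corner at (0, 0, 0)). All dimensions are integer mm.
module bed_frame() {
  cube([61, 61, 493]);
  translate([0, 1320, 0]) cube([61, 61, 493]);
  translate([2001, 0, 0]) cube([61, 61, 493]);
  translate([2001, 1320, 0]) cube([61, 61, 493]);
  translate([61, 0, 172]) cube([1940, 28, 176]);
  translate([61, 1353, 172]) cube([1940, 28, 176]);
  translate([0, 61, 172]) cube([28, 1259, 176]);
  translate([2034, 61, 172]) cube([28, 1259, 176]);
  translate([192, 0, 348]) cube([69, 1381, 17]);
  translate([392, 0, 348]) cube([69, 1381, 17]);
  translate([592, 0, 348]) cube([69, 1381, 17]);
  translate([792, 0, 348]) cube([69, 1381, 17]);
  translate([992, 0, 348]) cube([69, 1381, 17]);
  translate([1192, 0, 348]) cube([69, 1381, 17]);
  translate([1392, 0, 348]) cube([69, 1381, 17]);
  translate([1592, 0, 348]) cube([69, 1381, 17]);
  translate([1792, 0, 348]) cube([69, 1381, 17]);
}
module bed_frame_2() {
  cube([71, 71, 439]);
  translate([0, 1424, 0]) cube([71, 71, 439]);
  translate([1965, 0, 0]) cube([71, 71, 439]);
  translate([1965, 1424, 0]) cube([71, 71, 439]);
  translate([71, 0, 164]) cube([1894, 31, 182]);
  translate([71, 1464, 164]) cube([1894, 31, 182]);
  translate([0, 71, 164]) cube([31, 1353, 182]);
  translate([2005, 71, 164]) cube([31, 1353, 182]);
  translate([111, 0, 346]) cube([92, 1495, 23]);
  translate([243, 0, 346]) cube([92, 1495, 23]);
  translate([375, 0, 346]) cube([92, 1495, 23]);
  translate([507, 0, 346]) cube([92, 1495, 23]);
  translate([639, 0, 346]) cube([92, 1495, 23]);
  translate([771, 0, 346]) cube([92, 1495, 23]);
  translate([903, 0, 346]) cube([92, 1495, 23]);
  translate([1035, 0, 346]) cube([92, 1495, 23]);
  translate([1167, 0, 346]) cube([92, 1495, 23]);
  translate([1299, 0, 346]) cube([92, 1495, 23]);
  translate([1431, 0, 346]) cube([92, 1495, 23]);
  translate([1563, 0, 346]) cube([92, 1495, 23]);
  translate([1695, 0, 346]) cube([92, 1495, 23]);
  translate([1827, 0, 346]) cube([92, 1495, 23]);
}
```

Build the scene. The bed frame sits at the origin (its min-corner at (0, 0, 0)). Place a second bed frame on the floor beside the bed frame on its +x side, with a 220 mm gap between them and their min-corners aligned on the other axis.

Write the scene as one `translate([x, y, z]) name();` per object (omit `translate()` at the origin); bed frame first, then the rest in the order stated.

bed_frame();
translate([2282, 0, 0]) bed_frame_2();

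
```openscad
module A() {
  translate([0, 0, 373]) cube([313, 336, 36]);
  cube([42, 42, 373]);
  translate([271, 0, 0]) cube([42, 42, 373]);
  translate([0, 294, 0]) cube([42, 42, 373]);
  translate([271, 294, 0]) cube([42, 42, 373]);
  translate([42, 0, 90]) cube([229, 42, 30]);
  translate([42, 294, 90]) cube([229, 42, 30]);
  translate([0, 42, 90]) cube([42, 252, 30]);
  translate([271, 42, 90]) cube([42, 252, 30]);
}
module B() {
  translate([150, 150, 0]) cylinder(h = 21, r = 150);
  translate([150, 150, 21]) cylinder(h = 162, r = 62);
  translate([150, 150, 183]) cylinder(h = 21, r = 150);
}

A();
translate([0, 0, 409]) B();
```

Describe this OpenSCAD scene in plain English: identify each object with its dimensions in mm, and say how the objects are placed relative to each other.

A is a simple wooden stool: a rectangular seat 313 mm (x) by 336 mm (y), 36 mm thick, top face at z = 409 mm, on four square legs, each 42×42 mm in cross-section. The legs rest on z = 0, each flush with a corner of the seat. Four stretchers, 42 mm wide and 30 mm tall, connect adjacent legs with their undersides at z = 90 mm, each running between the inner faces of the legs it joins and aligned with the legs' outer faces on the other axis.

B is a spool: two coaxial disc flanges of radius 150 mm and thickness 21 mm, joined by a core cylinder of radius 62 mm and height 162 mm. The lower flange rests on z = 0 and the three cylinders share a vertical axis.

The spool is on top of the stool.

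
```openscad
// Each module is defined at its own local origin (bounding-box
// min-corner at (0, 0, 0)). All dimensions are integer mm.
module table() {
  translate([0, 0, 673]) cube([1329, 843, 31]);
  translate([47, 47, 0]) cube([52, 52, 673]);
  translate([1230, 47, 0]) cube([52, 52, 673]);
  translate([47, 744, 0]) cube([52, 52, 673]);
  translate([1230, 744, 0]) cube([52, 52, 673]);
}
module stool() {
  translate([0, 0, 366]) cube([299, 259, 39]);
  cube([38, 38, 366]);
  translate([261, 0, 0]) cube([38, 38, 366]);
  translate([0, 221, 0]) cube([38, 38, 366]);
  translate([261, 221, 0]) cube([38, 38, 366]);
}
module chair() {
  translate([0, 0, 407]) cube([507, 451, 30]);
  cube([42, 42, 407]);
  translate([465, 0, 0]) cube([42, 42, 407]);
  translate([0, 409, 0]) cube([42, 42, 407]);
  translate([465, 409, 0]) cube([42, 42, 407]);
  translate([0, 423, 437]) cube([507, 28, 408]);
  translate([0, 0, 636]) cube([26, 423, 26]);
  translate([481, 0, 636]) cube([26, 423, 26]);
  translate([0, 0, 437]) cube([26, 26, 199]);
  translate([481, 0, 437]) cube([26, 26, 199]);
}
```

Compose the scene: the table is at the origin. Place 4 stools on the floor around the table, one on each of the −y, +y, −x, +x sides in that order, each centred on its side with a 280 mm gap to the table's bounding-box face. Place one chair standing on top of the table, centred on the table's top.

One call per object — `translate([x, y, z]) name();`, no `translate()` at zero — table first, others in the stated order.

table();
translate([515, -539, 0]) stool();
translate([515, 1123, 0]) stool();
translate([-579, 292, 0]) stool();
translate([1609, 292, 0]) stool();
translate([411, 196, 704]) chair();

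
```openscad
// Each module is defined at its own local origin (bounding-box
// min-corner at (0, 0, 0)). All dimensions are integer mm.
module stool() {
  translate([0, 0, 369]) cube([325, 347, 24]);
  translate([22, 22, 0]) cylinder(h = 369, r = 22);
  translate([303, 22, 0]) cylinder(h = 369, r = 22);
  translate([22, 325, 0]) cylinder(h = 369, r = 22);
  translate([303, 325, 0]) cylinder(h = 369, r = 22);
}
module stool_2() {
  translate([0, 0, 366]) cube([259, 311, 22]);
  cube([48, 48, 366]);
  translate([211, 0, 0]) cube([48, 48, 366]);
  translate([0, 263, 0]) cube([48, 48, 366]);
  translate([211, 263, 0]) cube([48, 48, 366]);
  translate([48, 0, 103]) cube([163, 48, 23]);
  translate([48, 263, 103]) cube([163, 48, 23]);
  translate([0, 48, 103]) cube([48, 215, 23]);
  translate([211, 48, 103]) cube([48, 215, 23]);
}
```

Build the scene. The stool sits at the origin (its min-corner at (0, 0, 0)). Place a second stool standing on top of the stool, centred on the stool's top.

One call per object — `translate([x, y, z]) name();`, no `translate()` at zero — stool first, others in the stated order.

stool();
translate([33, 18, 393]) stool_2();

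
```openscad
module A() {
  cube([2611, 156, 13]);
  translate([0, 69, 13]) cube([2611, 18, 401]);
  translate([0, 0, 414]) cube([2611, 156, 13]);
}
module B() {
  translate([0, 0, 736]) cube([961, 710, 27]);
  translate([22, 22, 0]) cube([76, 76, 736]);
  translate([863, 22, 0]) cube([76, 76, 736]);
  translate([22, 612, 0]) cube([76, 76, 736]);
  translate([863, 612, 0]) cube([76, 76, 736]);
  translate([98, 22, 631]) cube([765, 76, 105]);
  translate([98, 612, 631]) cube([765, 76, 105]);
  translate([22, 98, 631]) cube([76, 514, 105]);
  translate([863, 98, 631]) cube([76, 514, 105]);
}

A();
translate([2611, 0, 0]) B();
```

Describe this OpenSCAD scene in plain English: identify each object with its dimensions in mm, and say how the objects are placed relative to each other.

A is an I-beam lying along x, 2611 mm long. Overall section height 427 mm. Two flanges 156 mm wide (y) and 13 mm thick, one on the floor and one at the top; a web 18 mm thick runs between them, centred on the flange width.

B is a rectangular dining table. The top is 961×710×27 mm with its upper surface at z = 763 mm. It stands on four 76×76 mm square legs, each inset 22 mm from the nearest pair of top edges, running from the floor to the underside of the top. Four apron rails, 76 mm thick and 105 mm tall, run between adjacent legs with their top edges flush with the underside of the top and their outer faces flush with the legs' outer faces.

The table is against the I-beam's +x side, with their −y faces flush.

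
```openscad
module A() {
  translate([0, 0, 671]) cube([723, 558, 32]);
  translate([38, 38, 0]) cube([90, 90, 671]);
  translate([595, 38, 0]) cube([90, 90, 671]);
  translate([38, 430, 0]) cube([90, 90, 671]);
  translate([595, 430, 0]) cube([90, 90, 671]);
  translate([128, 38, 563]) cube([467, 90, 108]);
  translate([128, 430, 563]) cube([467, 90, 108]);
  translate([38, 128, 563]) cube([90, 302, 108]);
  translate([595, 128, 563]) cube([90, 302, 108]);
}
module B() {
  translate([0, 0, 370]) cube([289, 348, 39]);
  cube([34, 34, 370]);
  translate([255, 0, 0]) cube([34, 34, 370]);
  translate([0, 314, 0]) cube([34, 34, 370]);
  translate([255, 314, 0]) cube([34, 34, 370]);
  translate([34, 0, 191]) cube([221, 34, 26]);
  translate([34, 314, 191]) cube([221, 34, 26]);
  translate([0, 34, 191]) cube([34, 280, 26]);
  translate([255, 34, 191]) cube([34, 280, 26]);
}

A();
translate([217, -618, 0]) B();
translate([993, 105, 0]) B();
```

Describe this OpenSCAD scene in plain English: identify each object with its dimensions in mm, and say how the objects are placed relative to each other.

A is a table: top 723 mm (x) × 558 mm (y), 32 mm thick, upper face at z = 703 mm, on four 90×90 mm square legs, each inset 38 mm from the nearest pair of top edges, running from z = 0 to the bottom of the top. Four apron rails, 90 mm thick and 108 mm tall, run between adjacent legs with their top edges flush with the underside of the top and their outer faces flush with the legs' outer faces.

B is a four-legged stool. The seat is 289×348 mm, 39 mm thick, top at z = 409 mm. It stands on four square legs, each 34×34 mm in cross-section, from z = 0 to the seat underside, each flush with a corner of the seat. Four stretchers, 34 mm wide and 26 mm tall, connect adjacent legs with their undersides at z = 191 mm, each running between the inner faces of the legs it joins and aligned with the legs' outer faces on the other axis.

Two stools sit around the table at the −y, +x sides.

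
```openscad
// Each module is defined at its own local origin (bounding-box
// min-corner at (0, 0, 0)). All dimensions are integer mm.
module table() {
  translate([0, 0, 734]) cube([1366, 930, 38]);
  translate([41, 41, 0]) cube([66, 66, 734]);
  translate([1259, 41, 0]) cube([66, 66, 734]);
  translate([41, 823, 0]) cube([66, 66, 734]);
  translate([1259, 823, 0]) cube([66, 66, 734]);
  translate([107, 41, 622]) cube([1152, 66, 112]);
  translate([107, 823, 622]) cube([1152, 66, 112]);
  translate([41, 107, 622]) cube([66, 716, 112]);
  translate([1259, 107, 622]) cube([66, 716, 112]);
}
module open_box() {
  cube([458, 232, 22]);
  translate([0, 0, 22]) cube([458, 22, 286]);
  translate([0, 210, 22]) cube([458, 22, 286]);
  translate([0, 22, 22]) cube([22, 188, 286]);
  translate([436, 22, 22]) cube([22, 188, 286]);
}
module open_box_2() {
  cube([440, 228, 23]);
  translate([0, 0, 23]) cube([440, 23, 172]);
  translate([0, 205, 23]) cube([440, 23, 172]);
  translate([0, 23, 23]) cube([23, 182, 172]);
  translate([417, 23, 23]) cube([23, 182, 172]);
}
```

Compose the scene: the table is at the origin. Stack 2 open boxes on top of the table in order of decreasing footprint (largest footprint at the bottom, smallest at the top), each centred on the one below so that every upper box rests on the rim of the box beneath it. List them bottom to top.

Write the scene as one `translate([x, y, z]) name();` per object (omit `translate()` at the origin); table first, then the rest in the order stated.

table();
translate([454, 349, 772]) open_box();
translate([463, 351, 1080]) open_box_2();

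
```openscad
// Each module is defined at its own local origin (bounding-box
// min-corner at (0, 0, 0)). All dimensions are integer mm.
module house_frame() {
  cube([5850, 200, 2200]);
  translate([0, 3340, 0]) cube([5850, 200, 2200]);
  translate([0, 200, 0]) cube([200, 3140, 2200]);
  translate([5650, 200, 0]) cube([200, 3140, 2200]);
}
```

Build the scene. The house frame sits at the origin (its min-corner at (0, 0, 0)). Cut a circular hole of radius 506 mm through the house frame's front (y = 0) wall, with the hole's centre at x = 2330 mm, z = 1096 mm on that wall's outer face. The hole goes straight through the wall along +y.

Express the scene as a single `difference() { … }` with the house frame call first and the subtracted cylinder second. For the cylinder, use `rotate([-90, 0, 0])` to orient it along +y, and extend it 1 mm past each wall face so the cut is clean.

difference() {
  house_frame();
  translate([2330, -1, 1096]) rotate([-90, 0, 0]) cylinder(h = 202, r = 506);
}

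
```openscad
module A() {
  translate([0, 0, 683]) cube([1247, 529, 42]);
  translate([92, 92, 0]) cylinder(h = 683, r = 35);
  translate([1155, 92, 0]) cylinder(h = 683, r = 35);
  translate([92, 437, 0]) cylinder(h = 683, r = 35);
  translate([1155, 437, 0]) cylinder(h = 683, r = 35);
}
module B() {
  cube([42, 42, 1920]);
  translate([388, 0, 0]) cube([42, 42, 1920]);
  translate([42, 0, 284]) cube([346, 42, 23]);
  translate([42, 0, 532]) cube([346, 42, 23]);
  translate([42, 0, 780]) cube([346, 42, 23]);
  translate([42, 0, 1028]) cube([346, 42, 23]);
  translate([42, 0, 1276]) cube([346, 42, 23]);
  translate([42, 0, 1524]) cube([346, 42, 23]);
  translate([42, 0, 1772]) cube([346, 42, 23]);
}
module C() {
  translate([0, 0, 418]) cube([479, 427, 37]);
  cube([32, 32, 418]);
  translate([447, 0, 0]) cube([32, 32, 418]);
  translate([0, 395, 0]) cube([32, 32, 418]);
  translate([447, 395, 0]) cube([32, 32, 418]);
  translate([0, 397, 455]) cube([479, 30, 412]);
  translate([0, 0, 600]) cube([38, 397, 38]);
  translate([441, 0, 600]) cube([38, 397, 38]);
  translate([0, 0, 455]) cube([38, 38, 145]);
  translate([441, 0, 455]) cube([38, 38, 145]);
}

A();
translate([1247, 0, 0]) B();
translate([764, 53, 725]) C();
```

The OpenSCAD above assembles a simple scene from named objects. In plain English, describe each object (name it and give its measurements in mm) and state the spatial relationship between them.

A is a table: top 1247 mm (x) × 529 mm (y), 42 mm thick, upper face at z = 725 mm, on four round legs of 70 mm diameter, each leg's bounding box inset 57 mm from the nearest pair of top edges, running from z = 0 to the bottom of the top.

B is a wooden ladder with two side rails of 42×42 mm section and 1920 mm height, set 430 mm apart overall. Between them run 7 rectangular rungs (42 mm deep, 23 mm thick), front faces flush with the rails' −y face. The bottom of the first rung is 284 mm above the floor and each subsequent rung is 248 mm higher than the one below.

C is a chair. The seat is a 479×427×37 mm slab with its top at z = 455 mm, on four 32×32 mm corner legs (flush with the seat edges, standing on z = 0). A flat backrest 30 mm thick, 412 mm tall, spans the full seat width and rises from the seat top along its +y edge, rear face flush with the rear of the seat. Two armrests of 38×38 mm section run along each side from the seat's front edge to the front of the backrest, top faces 183 mm above the seat top and outer faces flush with the seat's x-edges; a 38×38 mm post under the front of each armrest stands on the seat at the front corner.

The ladder is against the table's +x side, with their −y faces flush. The chair is on top of the table.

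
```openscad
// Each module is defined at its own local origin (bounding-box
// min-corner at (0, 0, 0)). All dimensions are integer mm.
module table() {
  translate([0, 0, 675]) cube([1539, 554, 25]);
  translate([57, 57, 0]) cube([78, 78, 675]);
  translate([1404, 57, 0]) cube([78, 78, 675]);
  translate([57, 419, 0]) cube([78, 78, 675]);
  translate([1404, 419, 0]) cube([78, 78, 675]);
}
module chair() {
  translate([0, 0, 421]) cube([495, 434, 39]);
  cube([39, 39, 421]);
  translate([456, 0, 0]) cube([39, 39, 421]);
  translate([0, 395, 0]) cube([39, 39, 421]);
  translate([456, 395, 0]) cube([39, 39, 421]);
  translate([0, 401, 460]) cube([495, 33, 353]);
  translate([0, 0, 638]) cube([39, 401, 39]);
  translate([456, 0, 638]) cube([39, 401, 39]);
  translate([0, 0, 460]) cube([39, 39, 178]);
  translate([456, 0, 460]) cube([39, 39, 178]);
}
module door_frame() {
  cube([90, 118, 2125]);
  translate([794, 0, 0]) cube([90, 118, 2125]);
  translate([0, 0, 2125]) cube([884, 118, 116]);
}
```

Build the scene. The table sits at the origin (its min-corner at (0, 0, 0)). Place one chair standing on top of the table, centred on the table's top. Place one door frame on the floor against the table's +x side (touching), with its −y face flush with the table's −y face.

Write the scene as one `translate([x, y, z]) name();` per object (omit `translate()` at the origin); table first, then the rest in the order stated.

table();
translate([522, 60, 700]) chair();
translate([1539, 0, 0]) door_frame();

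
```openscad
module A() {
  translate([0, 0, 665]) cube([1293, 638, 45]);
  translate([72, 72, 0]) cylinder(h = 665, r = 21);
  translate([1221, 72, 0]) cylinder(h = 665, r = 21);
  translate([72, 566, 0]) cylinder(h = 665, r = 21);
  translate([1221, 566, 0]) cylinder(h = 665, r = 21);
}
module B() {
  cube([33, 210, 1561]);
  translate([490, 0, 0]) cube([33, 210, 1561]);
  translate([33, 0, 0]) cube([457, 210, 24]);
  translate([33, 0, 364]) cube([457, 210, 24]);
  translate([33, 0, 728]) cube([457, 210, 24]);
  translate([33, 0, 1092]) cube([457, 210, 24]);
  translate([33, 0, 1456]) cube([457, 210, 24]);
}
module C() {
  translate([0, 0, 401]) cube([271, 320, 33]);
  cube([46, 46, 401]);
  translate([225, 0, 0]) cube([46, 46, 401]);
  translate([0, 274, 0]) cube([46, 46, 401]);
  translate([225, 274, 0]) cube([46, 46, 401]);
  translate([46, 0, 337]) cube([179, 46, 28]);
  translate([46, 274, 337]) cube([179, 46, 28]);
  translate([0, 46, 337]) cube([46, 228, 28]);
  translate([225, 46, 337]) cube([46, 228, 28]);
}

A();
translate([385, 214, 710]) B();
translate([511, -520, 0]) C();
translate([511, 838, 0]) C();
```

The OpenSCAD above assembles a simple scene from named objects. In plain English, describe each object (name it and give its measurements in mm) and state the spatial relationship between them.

A is a table with a 1293×638 mm rectangular top, 45 mm thick, top surface at z = 710 mm, supported by four round legs of 42 mm diameter, each leg's bounding box inset 51 mm from the nearest pair of top edges, running from the floor.

B is a bookshelf 523 mm wide overall, 210 mm deep and 1561 mm tall. The two sides are 33 mm thick vertical panels. 5 horizontal shelves of 24 mm thickness span between the inner faces of the sides; the lowest shelf sits on the floor and shelves are stacked with a clear vertical gap of 340 mm between each pair.

C is a simple wooden stool: a rectangular seat 271 mm (x) by 320 mm (y), 33 mm thick, top face at z = 434 mm, on four square legs, each 46×46 mm in cross-section. The legs rest on z = 0, each flush with a corner of the seat. Four stretchers, 46 mm wide and 28 mm tall, connect adjacent legs with their undersides at z = 337 mm, each running between the inner faces of the legs it joins and aligned with the legs' outer faces on the other axis.

The bookshelf is on top of the table, centred. Two stools sit around the table at the −y, +y sides.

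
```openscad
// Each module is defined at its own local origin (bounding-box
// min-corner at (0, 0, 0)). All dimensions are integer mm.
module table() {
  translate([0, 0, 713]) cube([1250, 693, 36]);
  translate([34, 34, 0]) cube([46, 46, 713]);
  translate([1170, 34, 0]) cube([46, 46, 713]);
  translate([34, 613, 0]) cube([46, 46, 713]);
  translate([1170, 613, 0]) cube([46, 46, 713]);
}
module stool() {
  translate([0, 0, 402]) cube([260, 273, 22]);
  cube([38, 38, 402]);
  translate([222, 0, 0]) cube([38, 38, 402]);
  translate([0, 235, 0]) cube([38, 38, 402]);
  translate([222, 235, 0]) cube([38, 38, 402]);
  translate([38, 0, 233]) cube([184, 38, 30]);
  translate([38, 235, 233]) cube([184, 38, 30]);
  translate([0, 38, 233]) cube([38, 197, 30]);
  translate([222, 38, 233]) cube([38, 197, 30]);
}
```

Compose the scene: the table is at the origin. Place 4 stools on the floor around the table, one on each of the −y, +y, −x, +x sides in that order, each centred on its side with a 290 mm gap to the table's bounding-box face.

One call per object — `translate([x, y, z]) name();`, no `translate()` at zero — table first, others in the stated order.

table();
translate([495, -563, 0]) stool();
translate([495, 983, 0]) stool();
translate([-550, 210, 0]) stool();
translate([1540, 210, 0]) stool();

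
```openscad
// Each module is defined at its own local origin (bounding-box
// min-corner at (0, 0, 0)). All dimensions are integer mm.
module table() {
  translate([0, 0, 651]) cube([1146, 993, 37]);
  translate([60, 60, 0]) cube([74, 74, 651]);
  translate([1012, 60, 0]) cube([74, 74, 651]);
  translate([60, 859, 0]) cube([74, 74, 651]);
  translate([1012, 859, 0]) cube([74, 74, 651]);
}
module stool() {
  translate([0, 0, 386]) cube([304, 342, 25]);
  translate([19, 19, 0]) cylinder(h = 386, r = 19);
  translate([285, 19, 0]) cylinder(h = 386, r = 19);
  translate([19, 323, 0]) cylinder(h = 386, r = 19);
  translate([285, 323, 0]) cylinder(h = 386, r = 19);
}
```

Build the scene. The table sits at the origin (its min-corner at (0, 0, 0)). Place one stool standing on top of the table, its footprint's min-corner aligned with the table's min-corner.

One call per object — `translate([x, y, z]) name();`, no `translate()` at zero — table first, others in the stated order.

table();
translate([0, 0, 688]) stool();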